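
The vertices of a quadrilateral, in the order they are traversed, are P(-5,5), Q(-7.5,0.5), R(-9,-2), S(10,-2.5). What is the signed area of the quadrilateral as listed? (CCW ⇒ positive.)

Apply the shoelace formula: 2A = Σ (x_i·y_{i+1} − x_{i+1}·y_i), indices taken mod 4.
Σ = (35) + (19.5) + (42.5) + (37.5) = 134.5
Signed area = Σ/2 = 67.25 (positive ⇒ counter-clockwise traversal).

67.25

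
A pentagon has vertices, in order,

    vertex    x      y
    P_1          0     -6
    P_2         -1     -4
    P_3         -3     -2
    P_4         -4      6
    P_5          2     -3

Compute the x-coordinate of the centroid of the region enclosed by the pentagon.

Apply the surveyor's formula. First the cross-terms c_i = x_i·y_{i+1} − x_{i+1}·y_i:
  -6, -10, -26, 0, -12  ⇒  2A = -54, A = -27.
Then Σ (x_i + x_{i+1})·c_i = 204, so x̄ = 204 / (6·(-27)) = -34/27.

-34/27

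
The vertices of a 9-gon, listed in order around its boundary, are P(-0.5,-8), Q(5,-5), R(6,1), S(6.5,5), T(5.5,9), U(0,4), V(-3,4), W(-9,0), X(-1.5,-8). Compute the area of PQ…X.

141

Apply the shoelace formula: 2A = Σ (x_i·y_{i+1} − x_{i+1}·y_i), indices taken mod 9.
Σ = (42.5) + (35) + (23.5) + (31) + (22) + (12) + (36) + (72) + (8) = 282
Area = |Σ|/2 = 141.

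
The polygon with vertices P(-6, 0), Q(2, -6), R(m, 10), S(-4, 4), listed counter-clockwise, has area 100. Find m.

8

The doubled signed area Σ (x_i y_{i+1} − x_{i+1} y_i) is linear in m.
With m=0 it equals 120; the coefficient of m is 10 (from the two edges through R).
So 10·m + 120 = 2·100 = 200 ⇒ m = 8.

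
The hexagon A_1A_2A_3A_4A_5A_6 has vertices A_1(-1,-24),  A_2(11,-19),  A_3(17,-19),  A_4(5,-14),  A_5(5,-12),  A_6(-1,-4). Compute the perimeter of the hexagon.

64

|A_1A_2| = √((12)² + (5)²) = √169 = 13
|A_2A_3| = √((6)² + (0)²) = √36 = 6
|A_3A_4| = √((-12)² + (5)²) = √169 = 13
|A_4A_5| = √((0)² + (2)²) = √4 = 2
|A_5A_6| = √((-6)² + (8)²) = √100 = 10
|A_6A_1| = √((0)² + (-20)²) = √400 = 20
Perimeter = 13 + 6 + 13 + 2 + 10 + 20 = 64.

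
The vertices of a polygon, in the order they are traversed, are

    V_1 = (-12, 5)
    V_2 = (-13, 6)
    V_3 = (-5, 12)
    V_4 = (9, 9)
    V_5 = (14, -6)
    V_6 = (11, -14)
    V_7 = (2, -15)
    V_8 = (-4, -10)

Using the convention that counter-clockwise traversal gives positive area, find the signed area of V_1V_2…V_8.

Apply Gauss's area formula: 2A = Σ (x_i·y_{i+1} − x_{i+1}·y_i), indices taken mod 8.
Σ = (-7) + (-126) + (-153) + (-180) + (-130) + (-137) + (-80) + (-140) = -953
Signed area = Σ/2 = -476.5 (negative ⇒ clockwise traversal).

-476.5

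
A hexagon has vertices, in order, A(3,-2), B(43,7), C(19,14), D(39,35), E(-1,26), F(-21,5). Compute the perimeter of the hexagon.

190

|AB| = √((40)² + (9)²) = √1681 = 41
|BC| = √((-24)² + (7)²) = √625 = 25
|CD| = √((20)² + (21)²) = √841 = 29
|DE| = √((-40)² + (-9)²) = √1681 = 41
|EF| = √((-20)² + (-21)²) = √841 = 29
|FA| = √((24)² + (-7)²) = √625 = 25
Perimeter = 41 + 25 + 29 + 41 + 29 + 25 = 190.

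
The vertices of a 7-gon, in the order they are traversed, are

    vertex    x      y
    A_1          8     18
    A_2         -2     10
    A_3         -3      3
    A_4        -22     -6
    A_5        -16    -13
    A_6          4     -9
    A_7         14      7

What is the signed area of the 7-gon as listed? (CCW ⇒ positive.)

480

Σ = (116) + (24) + (84) + (190) + (196) + (154) + (196) = 960
Signed area = Σ/2 = 480 (positive ⇒ counter-clockwise traversal).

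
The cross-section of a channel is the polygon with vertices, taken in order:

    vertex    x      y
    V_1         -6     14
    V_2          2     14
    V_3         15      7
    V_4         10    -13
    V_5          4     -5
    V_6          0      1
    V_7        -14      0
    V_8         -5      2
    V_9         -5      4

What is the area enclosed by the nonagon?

318.5

Σ = (-112) + (-196) + (-265) + (2) + (4) + (14) + (-28) + (-10) + (-46) = -637
Area = |Σ|/2 = 318.5.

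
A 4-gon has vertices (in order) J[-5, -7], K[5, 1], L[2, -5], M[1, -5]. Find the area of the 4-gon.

Apply the shoelace formula: 2A = Σ (x_i·y_{i+1} − x_{i+1}·y_i), indices taken mod 4.
Σ = (30) + (-27) + (-5) + (-32) = -34
Area = |Σ|/2 = 17.

17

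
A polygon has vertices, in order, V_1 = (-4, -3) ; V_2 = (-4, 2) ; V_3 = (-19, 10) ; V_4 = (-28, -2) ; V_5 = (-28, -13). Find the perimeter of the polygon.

|V_1V_2| = √((0)² + (5)²) = √25 = 5
|V_2V_3| = √((-15)² + (8)²) = √289 = 17
|V_3V_4| = √((-9)² + (-12)²) = √225 = 15
|V_4V_5| = √((0)² + (-11)²) = √121 = 11
|V_5V_1| = √((24)² + (10)²) = √676 = 26
Perimeter = 5 + 17 + 15 + 11 + 26 = 74.

74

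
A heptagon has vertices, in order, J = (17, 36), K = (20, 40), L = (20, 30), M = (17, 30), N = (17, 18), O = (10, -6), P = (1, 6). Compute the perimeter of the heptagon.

|JK| = √((3)² + (4)²) = √25 = 5
|KL| = √((0)² + (-10)²) = √100 = 10
|LM| = √((-3)² + (0)²) = √9 = 3
|MN| = √((0)² + (-12)²) = √144 = 12
|NO| = √((-7)² + (-24)²) = √625 = 25
|OP| = √((-9)² + (12)²) = √225 = 15
|PJ| = √((16)² + (30)²) = √1156 = 34
Perimeter = 5 + 10 + 3 + 12 + 25 + 15 + 34 = 104.

104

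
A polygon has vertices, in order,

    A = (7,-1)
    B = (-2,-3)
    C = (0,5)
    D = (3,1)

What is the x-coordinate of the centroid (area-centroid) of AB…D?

40/29

Apply the shoelace formula. First the cross-terms c_i = x_i·y_{i+1} − x_{i+1}·y_i:
  -23, -10, -15, -10  ⇒  2A = -58, A = -29.
Then Σ (x_i + x_{i+1})·c_i = -240, so x̄ = -240 / (6·(-29)) = 40/29.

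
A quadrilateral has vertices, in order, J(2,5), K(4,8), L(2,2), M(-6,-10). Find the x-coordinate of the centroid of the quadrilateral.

0

Apply the shoelace formula. First the cross-terms c_i = x_i·y_{i+1} − x_{i+1}·y_i:
  -4, -8, -8, -10  ⇒  2A = -30, A = -15.
Then Σ (x_i + x_{i+1})·c_i = 0, so x̄ = 0 / (6·(-15)) = 0.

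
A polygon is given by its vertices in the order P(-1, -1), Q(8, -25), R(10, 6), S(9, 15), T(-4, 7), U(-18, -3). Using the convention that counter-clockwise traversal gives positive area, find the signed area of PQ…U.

Apply the shoelace formula: 2A = Σ (x_i·y_{i+1} − x_{i+1}·y_i), indices taken mod 6.
Cross-terms: 33, 298, 96, 123, 138, 15  ⇒  Σ = 703
Signed area = Σ/2 = 351.5 (positive ⇒ counter-clockwise traversal).

351.5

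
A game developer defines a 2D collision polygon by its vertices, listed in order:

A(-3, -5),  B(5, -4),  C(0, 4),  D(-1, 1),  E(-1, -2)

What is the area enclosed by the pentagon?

31.5

Apply Gauss's area formula: 2A = Σ (x_i·y_{i+1} − x_{i+1}·y_i), indices taken mod 5.
Cross-terms: 37, 20, 4, 3, -1  ⇒  Σ = 63
Area = |Σ|/2 = 31.5.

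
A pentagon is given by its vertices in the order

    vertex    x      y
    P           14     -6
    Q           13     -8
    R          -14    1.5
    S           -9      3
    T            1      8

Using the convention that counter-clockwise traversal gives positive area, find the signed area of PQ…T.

-174

Apply the shoelace formula: 2A = Σ (x_i·y_{i+1} − x_{i+1}·y_i), indices taken mod 5.
Cross-terms: -34, -92.5, -28.5, -75, -118  ⇒  Σ = -348
Signed area = Σ/2 = -174 (negative ⇒ clockwise traversal).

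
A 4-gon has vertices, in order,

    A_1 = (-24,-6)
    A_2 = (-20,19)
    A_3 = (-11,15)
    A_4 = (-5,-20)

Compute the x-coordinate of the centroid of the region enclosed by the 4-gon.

Apply the shoelace formula. First the cross-terms c_i = x_i·y_{i+1} − x_{i+1}·y_i:
  -576, -91, 295, -450  ⇒  2A = -822, A = -411.
Then Σ (x_i + x_{i+1})·c_i = 36495, so x̄ = 36495 / (6·(-411)) = -4055/274.

-4055/274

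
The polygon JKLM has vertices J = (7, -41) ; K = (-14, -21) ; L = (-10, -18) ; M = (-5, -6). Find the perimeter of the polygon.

|JK| = √((-21)² + (20)²) = √841 = 29
|KL| = √((4)² + (3)²) = √25 = 5
|LM| = √((5)² + (12)²) = √169 = 13
|MJ| = √((12)² + (-35)²) = √1369 = 37
Perimeter = 29 + 5 + 13 + 37 = 84.

84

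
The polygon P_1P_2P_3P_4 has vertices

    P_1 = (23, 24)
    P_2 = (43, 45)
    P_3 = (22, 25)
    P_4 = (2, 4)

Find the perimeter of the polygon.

116

|P_1P_2| = √((20)² + (21)²) = √841 = 29
|P_2P_3| = √((-21)² + (-20)²) = √841 = 29
|P_3P_4| = √((-20)² + (-21)²) = √841 = 29
|P_4P_1| = √((21)² + (20)²) = √841 = 29
Perimeter = 29 + 29 + 29 + 29 = 116.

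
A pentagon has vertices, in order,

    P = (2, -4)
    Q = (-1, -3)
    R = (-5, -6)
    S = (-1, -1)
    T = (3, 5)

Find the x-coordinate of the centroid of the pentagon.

16/33

Apply Gauss's area formula. First the cross-terms c_i = x_i·y_{i+1} − x_{i+1}·y_i:
  -10, -9, -1, -2, -22  ⇒  2A = -44, A = -22.
Then Σ (x_i + x_{i+1})·c_i = -64, so x̄ = -64 / (6·(-22)) = 16/33.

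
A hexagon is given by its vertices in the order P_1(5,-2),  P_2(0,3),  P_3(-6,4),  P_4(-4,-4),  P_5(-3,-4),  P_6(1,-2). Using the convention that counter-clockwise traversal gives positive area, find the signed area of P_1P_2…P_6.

47.5

Apply the shoelace (surveyor's) formula: 2A = Σ (x_i·y_{i+1} − x_{i+1}·y_i), indices taken mod 6.
P_1→P_2: (5)(3) − (0)(-2) = 15
P_2→P_3: (0)(4) − (-6)(3) = 18
P_3→P_4: (-6)(-4) − (-4)(4) = 40
P_4→P_5: (-4)(-4) − (-3)(-4) = 4
P_5→P_6: (-3)(-2) − (1)(-4) = 10
P_6→P_1: (1)(-2) − (5)(-2) = 8
Σ = 95
Signed area = Σ/2 = 47.5 (positive ⇒ counter-clockwise traversal).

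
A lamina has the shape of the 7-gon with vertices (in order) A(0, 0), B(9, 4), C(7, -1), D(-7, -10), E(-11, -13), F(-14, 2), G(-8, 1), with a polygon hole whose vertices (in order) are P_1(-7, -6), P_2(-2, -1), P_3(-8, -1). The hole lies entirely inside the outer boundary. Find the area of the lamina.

Outer boundary:
Apply Gauss's area formula: 2A = Σ (x_i·y_{i+1} − x_{i+1}·y_i), indices taken mod 7.
Σ = (0) + (-37) + (-77) + (-19) + (-204) + (2) + (0) = -335
Area = |Σ|/2 = 167.5.
Hole:
Apply the shoelace formula: 2A = Σ (x_i·y_{i+1} − x_{i+1}·y_i), indices taken mod 3.
P_1→P_2: (-7)(-1) − (-2)(-6) = -5
P_2→P_3: (-2)(-1) − (-8)(-1) = -6
P_3→P_1: (-8)(-6) − (-7)(-1) = 41
Σ = 30
Area = |Σ|/2 = 15.
Net area = 167.5 − 15 = 152.5.

152.5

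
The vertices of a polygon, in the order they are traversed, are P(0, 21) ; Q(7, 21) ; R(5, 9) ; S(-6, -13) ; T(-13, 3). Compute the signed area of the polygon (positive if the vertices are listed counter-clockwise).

Apply the surveyor's formula: 2A = Σ (x_i·y_{i+1} − x_{i+1}·y_i), indices taken mod 5.
Σ = (-147) + (-42) + (-11) + (-187) + (-273) = -660
Signed area = Σ/2 = -330 (negative ⇒ clockwise traversal).

-330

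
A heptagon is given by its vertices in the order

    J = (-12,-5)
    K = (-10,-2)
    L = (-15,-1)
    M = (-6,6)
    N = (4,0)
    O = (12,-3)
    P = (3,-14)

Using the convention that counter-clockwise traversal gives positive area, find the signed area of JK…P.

Cross-terms: -26, -20, -96, -24, -12, -159, -183  ⇒  Σ = -520
Signed area = Σ/2 = -260 (negative ⇒ clockwise traversal).

-260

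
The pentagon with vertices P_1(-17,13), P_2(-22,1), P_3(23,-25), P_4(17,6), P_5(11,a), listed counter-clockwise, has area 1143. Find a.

25

The doubled signed area Σ (x_i y_{i+1} − x_{i+1} y_i) is linear in a.
With a=0 it equals 1436; the coefficient of a is 34 (from the two edges through P_5).
So 34·a + 1436 = 2·1143 = 2286 ⇒ a = 25.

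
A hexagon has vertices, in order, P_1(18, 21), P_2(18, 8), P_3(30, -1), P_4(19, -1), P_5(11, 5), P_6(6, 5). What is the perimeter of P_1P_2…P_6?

74

|P_1P_2| = √((0)² + (-13)²) = √169 = 13
|P_2P_3| = √((12)² + (-9)²) = √225 = 15
|P_3P_4| = √((-11)² + (0)²) = √121 = 11
|P_4P_5| = √((-8)² + (6)²) = √100 = 10
|P_5P_6| = √((-5)² + (0)²) = √25 = 5
|P_6P_1| = √((12)² + (16)²) = √400 = 20
Perimeter = 13 + 15 + 11 + 10 + 5 + 20 = 74.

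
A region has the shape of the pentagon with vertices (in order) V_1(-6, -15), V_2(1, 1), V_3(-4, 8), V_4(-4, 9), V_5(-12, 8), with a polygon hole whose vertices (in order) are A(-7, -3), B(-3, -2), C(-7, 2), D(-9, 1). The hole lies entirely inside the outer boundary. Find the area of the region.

Outer boundary:
Cross-terms: 9, 12, -4, 76, 228  ⇒  Σ = 321
Area = |Σ|/2 = 160.5.
Hole:
Apply the shoelace (surveyor's) formula: 2A = Σ (x_i·y_{i+1} − x_{i+1}·y_i), indices taken mod 4.
A→B: (-7)(-2) − (-3)(-3) = 5
B→C: (-3)(2) − (-7)(-2) = -20
C→D: (-7)(1) − (-9)(2) = 11
D→A: (-9)(-3) − (-7)(1) = 34
Σ = 30
Area = |Σ|/2 = 15.
Net area = 160.5 − 15 = 145.5.

145.5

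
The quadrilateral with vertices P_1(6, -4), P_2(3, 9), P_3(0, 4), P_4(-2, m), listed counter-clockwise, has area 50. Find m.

-1

The doubled signed area Σ (x_i y_{i+1} − x_{i+1} y_i) is linear in m.
With m=0 it equals 94; the coefficient of m is -6 (from the two edges through P_4).
So -6·m + 94 = 2·50 = 100 ⇒ m = -1.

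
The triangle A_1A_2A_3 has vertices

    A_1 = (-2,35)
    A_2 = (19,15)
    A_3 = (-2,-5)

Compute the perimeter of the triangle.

|A_1A_2| = √((21)² + (-20)²) = √841 = 29
|A_2A_3| = √((-21)² + (-20)²) = √841 = 29
|A_3A_1| = √((0)² + (40)²) = √1600 = 40
Perimeter = 29 + 29 + 40 = 98.

98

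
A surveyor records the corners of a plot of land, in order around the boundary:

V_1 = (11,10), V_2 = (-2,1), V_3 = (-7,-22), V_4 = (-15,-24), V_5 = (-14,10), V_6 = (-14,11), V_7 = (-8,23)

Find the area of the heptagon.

V_1→V_2: (11)(1) − (-2)(10) = 31
V_2→V_3: (-2)(-22) − (-7)(1) = 51
V_3→V_4: (-7)(-24) − (-15)(-22) = -162
V_4→V_5: (-15)(10) − (-14)(-24) = -486
V_5→V_6: (-14)(11) − (-14)(10) = -14
V_6→V_7: (-14)(23) − (-8)(11) = -234
V_7→V_1: (-8)(10) − (11)(23) = -333
Σ = -1147
Area = |Σ|/2 = 573.5.

573.5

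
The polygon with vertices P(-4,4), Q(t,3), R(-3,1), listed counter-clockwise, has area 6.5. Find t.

-8

The doubled signed area Σ (x_i y_{i+1} − x_{i+1} y_i) is linear in t.
With t=0 it equals -11; the coefficient of t is -3 (from the two edges through Q).
So -3·t + -11 = 2·6.5 = 13 ⇒ t = -8.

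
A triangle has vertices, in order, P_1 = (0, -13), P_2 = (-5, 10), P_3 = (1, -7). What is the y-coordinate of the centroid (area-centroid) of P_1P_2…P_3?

-10/3

Apply Gauss's area formula. First the cross-terms c_i = x_i·y_{i+1} − x_{i+1}·y_i:
  -65, 25, -13  ⇒  2A = -53, A = -26.5.
Then Σ (y_i + y_{i+1})·c_i = 530, so ȳ = 530 / (6·(-26.5)) = -10/3.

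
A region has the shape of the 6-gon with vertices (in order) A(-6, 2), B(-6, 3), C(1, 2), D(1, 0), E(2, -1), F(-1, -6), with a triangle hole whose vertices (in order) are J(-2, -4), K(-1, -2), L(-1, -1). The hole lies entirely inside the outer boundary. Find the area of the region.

37

Outer boundary:
Apply the shoelace (surveyor's) formula: 2A = Σ (x_i·y_{i+1} − x_{i+1}·y_i), indices taken mod 6.
Cross-terms: -6, -15, -2, -1, -13, -38  ⇒  Σ = -75
Area = |Σ|/2 = 37.5.
Hole:
J→K: (-2)(-2) − (-1)(-4) = 0
K→L: (-1)(-1) − (-1)(-2) = -1
L→J: (-1)(-4) − (-2)(-1) = 2
Σ = 1
Area = |Σ|/2 = 0.5.
Net area = 37.5 − 0.5 = 37.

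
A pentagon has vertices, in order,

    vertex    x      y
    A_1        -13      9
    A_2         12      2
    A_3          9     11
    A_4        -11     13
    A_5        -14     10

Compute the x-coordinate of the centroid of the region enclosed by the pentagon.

8/49

Apply the surveyor's formula. First the cross-terms c_i = x_i·y_{i+1} − x_{i+1}·y_i:
  -134, 114, 238, 72, 4  ⇒  2A = 294, A = 147.
Then Σ (x_i + x_{i+1})·c_i = 144, so x̄ = 144 / (6·147) = 8/49.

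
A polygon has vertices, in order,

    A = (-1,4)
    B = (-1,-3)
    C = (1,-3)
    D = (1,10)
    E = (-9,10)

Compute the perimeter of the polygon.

42

|AB| = √((0)² + (-7)²) = √49 = 7
|BC| = √((2)² + (0)²) = √4 = 2
|CD| = √((0)² + (13)²) = √169 = 13
|DE| = √((-10)² + (0)²) = √100 = 10
|EA| = √((8)² + (-6)²) = √100 = 10
Perimeter = 7 + 2 + 13 + 10 + 10 = 42.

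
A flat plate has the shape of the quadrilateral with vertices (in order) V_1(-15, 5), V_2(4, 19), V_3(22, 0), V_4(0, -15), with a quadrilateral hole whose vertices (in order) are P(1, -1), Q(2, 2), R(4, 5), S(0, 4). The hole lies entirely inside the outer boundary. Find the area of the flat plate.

630

Outer boundary:
Apply the shoelace formula: 2A = Σ (x_i·y_{i+1} − x_{i+1}·y_i), indices taken mod 4.
Σ = (-305) + (-418) + (-330) + (-225) = -1278
Area = |Σ|/2 = 639.
Hole:
Apply the shoelace (surveyor's) formula: 2A = Σ (x_i·y_{i+1} − x_{i+1}·y_i), indices taken mod 4.
Σ = (4) + (2) + (16) + (-4) = 18
Area = |Σ|/2 = 9.
Net area = 639 − 9 = 630.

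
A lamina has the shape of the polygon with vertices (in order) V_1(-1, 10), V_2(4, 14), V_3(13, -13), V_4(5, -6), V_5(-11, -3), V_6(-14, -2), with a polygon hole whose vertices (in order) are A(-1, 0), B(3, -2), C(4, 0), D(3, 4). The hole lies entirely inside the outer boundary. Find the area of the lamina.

257

Outer boundary:
Cross-terms: -54, -234, -13, -81, -20, -142  ⇒  Σ = -544
Area = |Σ|/2 = 272.
Hole:
Cross-terms: 2, 8, 16, 4  ⇒  Σ = 30
Area = |Σ|/2 = 15.
Net area = 272 − 15 = 257.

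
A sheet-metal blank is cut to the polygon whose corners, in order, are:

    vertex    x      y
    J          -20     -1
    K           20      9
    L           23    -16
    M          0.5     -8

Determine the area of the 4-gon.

511.75

Apply the shoelace formula: 2A = Σ (x_i·y_{i+1} − x_{i+1}·y_i), indices taken mod 4.
Cross-terms: -160, -527, -176, -160.5  ⇒  Σ = -1023.5
Area = |Σ|/2 = 511.75.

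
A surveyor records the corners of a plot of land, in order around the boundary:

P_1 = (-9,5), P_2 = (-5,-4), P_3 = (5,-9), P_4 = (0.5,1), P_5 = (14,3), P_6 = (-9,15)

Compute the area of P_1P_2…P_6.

P_1→P_2: (-9)(-4) − (-5)(5) = 61
P_2→P_3: (-5)(-9) − (5)(-4) = 65
P_3→P_4: (5)(1) − (0.5)(-9) = 9.5
P_4→P_5: (0.5)(3) − (14)(1) = -12.5
P_5→P_6: (14)(15) − (-9)(3) = 237
P_6→P_1: (-9)(5) − (-9)(15) = 90
Σ = 450
Area = |Σ|/2 = 225.

225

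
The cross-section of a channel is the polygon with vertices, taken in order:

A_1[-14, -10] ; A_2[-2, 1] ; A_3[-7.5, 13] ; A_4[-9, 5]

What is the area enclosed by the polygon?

93.5

A_1→A_2: (-14)(1) − (-2)(-10) = -34
A_2→A_3: (-2)(13) − (-7.5)(1) = -18.5
A_3→A_4: (-7.5)(5) − (-9)(13) = 79.5
A_4→A_1: (-9)(-10) − (-14)(5) = 160
Σ = 187
Area = |Σ|/2 = 93.5.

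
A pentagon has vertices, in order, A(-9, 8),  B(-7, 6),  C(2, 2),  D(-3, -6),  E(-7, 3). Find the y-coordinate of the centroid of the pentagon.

Apply the shoelace formula. First the cross-terms c_i = x_i·y_{i+1} − x_{i+1}·y_i:
  2, -26, -6, -51, -29  ⇒  2A = -110, A = -55.
Then Σ (y_i + y_{i+1})·c_i = -322, so ȳ = -322 / (6·(-55)) = 161/165.

161/165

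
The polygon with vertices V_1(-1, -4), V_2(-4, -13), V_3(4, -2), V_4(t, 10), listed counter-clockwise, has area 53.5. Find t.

The doubled signed area Σ (x_i y_{i+1} − x_{i+1} y_i) is linear in t.
With t=0 it equals 107; the coefficient of t is -2 (from the two edges through V_4).
So -2·t + 107 = 2·53.5 = 107 ⇒ t = 0.

0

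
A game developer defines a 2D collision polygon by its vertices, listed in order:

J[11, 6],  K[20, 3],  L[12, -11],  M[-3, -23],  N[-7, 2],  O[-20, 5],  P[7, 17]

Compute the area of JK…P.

Apply the shoelace formula: 2A = Σ (x_i·y_{i+1} − x_{i+1}·y_i), indices taken mod 7.
J→K: (11)(3) − (20)(6) = -87
K→L: (20)(-11) − (12)(3) = -256
L→M: (12)(-23) − (-3)(-11) = -309
M→N: (-3)(2) − (-7)(-23) = -167
N→O: (-7)(5) − (-20)(2) = 5
O→P: (-20)(17) − (7)(5) = -375
P→J: (7)(6) − (11)(17) = -145
Σ = -1334
Area = |Σ|/2 = 667.

667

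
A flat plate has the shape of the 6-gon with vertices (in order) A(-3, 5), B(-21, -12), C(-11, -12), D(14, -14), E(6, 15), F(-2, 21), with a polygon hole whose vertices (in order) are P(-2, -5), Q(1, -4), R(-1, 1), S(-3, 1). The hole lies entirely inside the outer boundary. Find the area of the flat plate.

528.5

Outer boundary:
Apply the shoelace (surveyor's) formula: 2A = Σ (x_i·y_{i+1} − x_{i+1}·y_i), indices taken mod 6.
Σ = (141) + (120) + (322) + (294) + (156) + (53) = 1086
Area = |Σ|/2 = 543.
Hole:
Apply the surveyor's formula: 2A = Σ (x_i·y_{i+1} − x_{i+1}·y_i), indices taken mod 4.
Cross-terms: 13, -3, 2, 17  ⇒  Σ = 29
Area = |Σ|/2 = 14.5.
Net area = 543 − 14.5 = 528.5.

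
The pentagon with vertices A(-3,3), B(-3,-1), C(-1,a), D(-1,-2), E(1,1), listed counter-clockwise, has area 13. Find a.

Write out the shoelace sum; only the two edges meeting at C involve a:
2·Area = [((-3)·a − (-1)·(-1)) + ((-1)·(-2) − (-1)·a)] + 19
       = -2·a + 20 = 26
⇒ a = -3.

-3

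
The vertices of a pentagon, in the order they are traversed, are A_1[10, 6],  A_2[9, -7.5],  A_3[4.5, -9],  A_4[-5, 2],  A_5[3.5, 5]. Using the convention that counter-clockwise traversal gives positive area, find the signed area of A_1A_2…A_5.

Σ = (-129) + (-47.25) + (-36) + (-32) + (-29) = -273.25
Signed area = Σ/2 = -136.625 (negative ⇒ clockwise traversal).

-136.625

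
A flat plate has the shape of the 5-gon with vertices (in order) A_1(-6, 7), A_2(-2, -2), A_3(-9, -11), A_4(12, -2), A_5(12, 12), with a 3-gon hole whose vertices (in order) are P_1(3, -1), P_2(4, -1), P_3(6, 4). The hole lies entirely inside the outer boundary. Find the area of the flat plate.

Outer boundary:
Apply the shoelace (surveyor's) formula: 2A = Σ (x_i·y_{i+1} − x_{i+1}·y_i), indices taken mod 5.
Σ = (26) + (4) + (150) + (168) + (156) = 504
Area = |Σ|/2 = 252.
Hole:
Σ = (1) + (22) + (-18) = 5
Area = |Σ|/2 = 2.5.
Net area = 252 − 2.5 = 249.5.

249.5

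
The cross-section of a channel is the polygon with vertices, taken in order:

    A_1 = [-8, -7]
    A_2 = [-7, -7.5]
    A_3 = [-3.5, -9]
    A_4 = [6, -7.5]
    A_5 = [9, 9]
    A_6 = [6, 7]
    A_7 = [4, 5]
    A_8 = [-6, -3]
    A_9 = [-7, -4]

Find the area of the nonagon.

149.25

Cross-terms: 11, 36.75, 80.25, 121.5, 9, 2, 18, 3, 17  ⇒  Σ = 298.5
Area = |Σ|/2 = 149.25.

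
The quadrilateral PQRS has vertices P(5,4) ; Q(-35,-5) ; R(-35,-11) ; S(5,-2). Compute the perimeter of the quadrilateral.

94

|PQ| = √((-40)² + (-9)²) = √1681 = 41
|QR| = √((0)² + (-6)²) = √36 = 6
|RS| = √((40)² + (9)²) = √1681 = 41
|SP| = √((0)² + (6)²) = √36 = 6
Perimeter = 41 + 6 + 41 + 6 = 94.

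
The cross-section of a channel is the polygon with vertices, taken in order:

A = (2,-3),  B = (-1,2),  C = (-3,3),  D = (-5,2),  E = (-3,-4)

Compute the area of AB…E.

Apply Gauss's area formula: 2A = Σ (x_i·y_{i+1} − x_{i+1}·y_i), indices taken mod 5.
Cross-terms: 1, 3, 9, 26, 17  ⇒  Σ = 56
Area = |Σ|/2 = 28.

28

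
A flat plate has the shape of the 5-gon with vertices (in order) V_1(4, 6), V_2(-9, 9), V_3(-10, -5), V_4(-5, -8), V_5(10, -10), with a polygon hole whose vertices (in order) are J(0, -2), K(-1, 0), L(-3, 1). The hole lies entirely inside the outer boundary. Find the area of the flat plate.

Outer boundary:
Σ = (90) + (135) + (55) + (130) + (100) = 510
Area = |Σ|/2 = 255.
Hole:
Apply the surveyor's formula: 2A = Σ (x_i·y_{i+1} − x_{i+1}·y_i), indices taken mod 3.
J→K: (0)(0) − (-1)(-2) = -2
K→L: (-1)(1) − (-3)(0) = -1
L→J: (-3)(-2) − (0)(1) = 6
Σ = 3
Area = |Σ|/2 = 1.5.
Net area = 255 − 1.5 = 253.5.

253.5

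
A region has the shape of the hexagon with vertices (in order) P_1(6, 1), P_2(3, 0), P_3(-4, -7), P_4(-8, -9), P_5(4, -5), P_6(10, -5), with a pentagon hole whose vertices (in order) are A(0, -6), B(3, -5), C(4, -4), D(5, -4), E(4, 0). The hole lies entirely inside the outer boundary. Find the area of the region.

40

Outer boundary:
Apply the shoelace formula: 2A = Σ (x_i·y_{i+1} − x_{i+1}·y_i), indices taken mod 6.
Σ = (-3) + (-21) + (-20) + (76) + (30) + (40) = 102
Area = |Σ|/2 = 51.
Hole:
Σ = (18) + (8) + (4) + (16) + (-24) = 22
Area = |Σ|/2 = 11.
Net area = 51 − 11 = 40.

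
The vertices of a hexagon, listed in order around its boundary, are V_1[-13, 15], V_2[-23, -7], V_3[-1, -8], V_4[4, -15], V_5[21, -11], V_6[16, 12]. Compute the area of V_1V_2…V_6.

Σ = (436) + (177) + (47) + (271) + (428) + (396) = 1755
Area = |Σ|/2 = 877.5.

877.5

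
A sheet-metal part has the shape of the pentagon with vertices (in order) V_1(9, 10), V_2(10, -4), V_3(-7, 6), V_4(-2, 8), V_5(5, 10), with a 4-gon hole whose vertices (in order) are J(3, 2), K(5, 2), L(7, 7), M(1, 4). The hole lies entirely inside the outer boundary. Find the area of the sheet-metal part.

110

Outer boundary:
Apply the surveyor's formula: 2A = Σ (x_i·y_{i+1} − x_{i+1}·y_i), indices taken mod 5.
Cross-terms: -136, 32, -44, -60, -40  ⇒  Σ = -248
Area = |Σ|/2 = 124.
Hole:
Apply the surveyor's formula: 2A = Σ (x_i·y_{i+1} − x_{i+1}·y_i), indices taken mod 4.
Σ = (-4) + (21) + (21) + (-10) = 28
Area = |Σ|/2 = 14.
Net area = 124 − 14 = 110.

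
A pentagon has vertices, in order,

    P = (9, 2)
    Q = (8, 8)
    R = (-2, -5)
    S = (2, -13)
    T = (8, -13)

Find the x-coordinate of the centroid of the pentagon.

1283/279

Apply the surveyor's formula. First the cross-terms c_i = x_i·y_{i+1} − x_{i+1}·y_i:
  56, -24, 36, 78, 133  ⇒  2A = 279, A = 139.5.
Then Σ (x_i + x_{i+1})·c_i = 3849, so x̄ = 3849 / (6·139.5) = 1283/279.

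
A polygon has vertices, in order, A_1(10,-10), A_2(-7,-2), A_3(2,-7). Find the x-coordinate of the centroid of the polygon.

Apply the shoelace (surveyor's) formula. First the cross-terms c_i = x_i·y_{i+1} − x_{i+1}·y_i:
  -90, 53, 50  ⇒  2A = 13, A = 6.5.
Then Σ (x_i + x_{i+1})·c_i = 65, so x̄ = 65 / (6·6.5) = 5/3.

5/3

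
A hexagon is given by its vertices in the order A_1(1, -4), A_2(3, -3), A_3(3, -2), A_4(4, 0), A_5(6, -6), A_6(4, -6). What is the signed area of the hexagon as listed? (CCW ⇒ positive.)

Cross-terms: 9, 3, 8, -24, -12, -10  ⇒  Σ = -26
Signed area = Σ/2 = -13 (negative ⇒ clockwise traversal).

-13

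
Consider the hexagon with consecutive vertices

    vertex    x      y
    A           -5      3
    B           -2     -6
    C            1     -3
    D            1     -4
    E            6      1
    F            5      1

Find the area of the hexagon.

Apply Gauss's area formula: 2A = Σ (x_i·y_{i+1} − x_{i+1}·y_i), indices taken mod 6.
Σ = (36) + (12) + (-1) + (25) + (1) + (20) = 93
Area = |Σ|/2 = 46.5.

46.5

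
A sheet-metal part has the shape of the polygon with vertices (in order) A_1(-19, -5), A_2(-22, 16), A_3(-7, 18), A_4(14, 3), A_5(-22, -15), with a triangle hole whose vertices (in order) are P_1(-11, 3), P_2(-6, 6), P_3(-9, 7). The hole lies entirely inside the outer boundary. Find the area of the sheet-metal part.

638

Outer boundary:
Σ = (-414) + (-284) + (-273) + (-144) + (-175) = -1290
Area = |Σ|/2 = 645.
Hole:
Apply the surveyor's formula: 2A = Σ (x_i·y_{i+1} − x_{i+1}·y_i), indices taken mod 3.
Σ = (-48) + (12) + (50) = 14
Area = |Σ|/2 = 7.
Net area = 645 − 7 = 638.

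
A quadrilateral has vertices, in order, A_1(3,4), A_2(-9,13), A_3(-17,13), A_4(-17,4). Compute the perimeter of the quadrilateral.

52

|A_1A_2| = √((-12)² + (9)²) = √225 = 15
|A_2A_3| = √((-8)² + (0)²) = √64 = 8
|A_3A_4| = √((0)² + (-9)²) = √81 = 9
|A_4A_1| = √((20)² + (0)²) = √400 = 20
Perimeter = 15 + 8 + 9 + 20 = 52.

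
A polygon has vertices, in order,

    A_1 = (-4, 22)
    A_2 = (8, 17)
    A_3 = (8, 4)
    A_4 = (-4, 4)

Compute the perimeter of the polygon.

|A_1A_2| = √((12)² + (-5)²) = √169 = 13
|A_2A_3| = √((0)² + (-13)²) = √169 = 13
|A_3A_4| = √((-12)² + (0)²) = √144 = 12
|A_4A_1| = √((0)² + (18)²) = √324 = 18
Perimeter = 13 + 13 + 12 + 18 = 56.

56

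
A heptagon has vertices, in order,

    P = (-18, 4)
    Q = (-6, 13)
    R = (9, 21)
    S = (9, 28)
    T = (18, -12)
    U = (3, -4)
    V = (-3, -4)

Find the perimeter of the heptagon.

|PQ| = √((12)² + (9)²) = √225 = 15
|QR| = √((15)² + (8)²) = √289 = 17
|RS| = √((0)² + (7)²) = √49 = 7
|ST| = √((9)² + (-40)²) = √1681 = 41
|TU| = √((-15)² + (8)²) = √289 = 17
|UV| = √((-6)² + (0)²) = √36 = 6
|VP| = √((-15)² + (8)²) = √289 = 17
Perimeter = 15 + 17 + 7 + 41 + 17 + 6 + 17 = 120.

120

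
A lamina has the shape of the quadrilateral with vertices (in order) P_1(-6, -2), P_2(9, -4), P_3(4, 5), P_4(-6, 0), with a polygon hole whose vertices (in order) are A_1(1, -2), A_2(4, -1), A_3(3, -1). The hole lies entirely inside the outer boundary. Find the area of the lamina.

72

Outer boundary:
Apply the surveyor's formula: 2A = Σ (x_i·y_{i+1} − x_{i+1}·y_i), indices taken mod 4.
P_1→P_2: (-6)(-4) − (9)(-2) = 42
P_2→P_3: (9)(5) − (4)(-4) = 61
P_3→P_4: (4)(0) − (-6)(5) = 30
P_4→P_1: (-6)(-2) − (-6)(0) = 12
Σ = 145
Area = |Σ|/2 = 72.5.
Hole:
Apply Gauss's area formula: 2A = Σ (x_i·y_{i+1} − x_{i+1}·y_i), indices taken mod 3.
Σ = (7) + (-1) + (-5) = 1
Area = |Σ|/2 = 0.5.
Net area = 72.5 − 0.5 = 72.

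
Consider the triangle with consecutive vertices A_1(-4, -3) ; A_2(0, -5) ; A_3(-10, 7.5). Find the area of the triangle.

15

A_1→A_2: (-4)(-5) − (0)(-3) = 20
A_2→A_3: (0)(7.5) − (-10)(-5) = -50
A_3→A_1: (-10)(-3) − (-4)(7.5) = 60
Σ = 30
Area = |Σ|/2 = 15.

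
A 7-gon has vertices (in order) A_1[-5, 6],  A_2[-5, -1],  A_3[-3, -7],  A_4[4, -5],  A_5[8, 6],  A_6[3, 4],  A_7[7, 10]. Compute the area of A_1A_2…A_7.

A_1→A_2: (-5)(-1) − (-5)(6) = 35
A_2→A_3: (-5)(-7) − (-3)(-1) = 32
A_3→A_4: (-3)(-5) − (4)(-7) = 43
A_4→A_5: (4)(6) − (8)(-5) = 64
A_5→A_6: (8)(4) − (3)(6) = 14
A_6→A_7: (3)(10) − (7)(4) = 2
A_7→A_1: (7)(6) − (-5)(10) = 92
Σ = 282
Area = |Σ|/2 = 141.

141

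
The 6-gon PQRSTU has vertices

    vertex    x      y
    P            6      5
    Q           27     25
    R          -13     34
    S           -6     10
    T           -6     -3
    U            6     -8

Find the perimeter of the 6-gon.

134

|PQ| = √((21)² + (20)²) = √841 = 29
|QR| = √((-40)² + (9)²) = √1681 = 41
|RS| = √((7)² + (-24)²) = √625 = 25
|ST| = √((0)² + (-13)²) = √169 = 13
|TU| = √((12)² + (-5)²) = √169 = 13
|UP| = √((0)² + (13)²) = √169 = 13
Perimeter = 29 + 41 + 25 + 13 + 13 + 13 = 134.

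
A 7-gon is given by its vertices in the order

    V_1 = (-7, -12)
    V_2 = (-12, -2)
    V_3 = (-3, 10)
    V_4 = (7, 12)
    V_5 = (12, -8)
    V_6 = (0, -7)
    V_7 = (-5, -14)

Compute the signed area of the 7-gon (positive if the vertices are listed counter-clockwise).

Σ = (-130) + (-126) + (-106) + (-200) + (-84) + (-35) + (-38) = -719
Signed area = Σ/2 = -359.5 (negative ⇒ clockwise traversal).

-359.5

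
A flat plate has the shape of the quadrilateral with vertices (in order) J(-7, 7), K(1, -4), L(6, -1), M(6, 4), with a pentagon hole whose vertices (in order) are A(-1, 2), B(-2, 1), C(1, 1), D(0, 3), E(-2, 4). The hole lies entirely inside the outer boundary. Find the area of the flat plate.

67.5

Outer boundary:
Apply the shoelace formula: 2A = Σ (x_i·y_{i+1} − x_{i+1}·y_i), indices taken mod 4.
Cross-terms: 21, 23, 30, 70  ⇒  Σ = 144
Area = |Σ|/2 = 72.
Hole:
Apply Gauss's area formula: 2A = Σ (x_i·y_{i+1} − x_{i+1}·y_i), indices taken mod 5.
Cross-terms: 3, -3, 3, 6, 0  ⇒  Σ = 9
Area = |Σ|/2 = 4.5.
Net area = 72 − 4.5 = 67.5.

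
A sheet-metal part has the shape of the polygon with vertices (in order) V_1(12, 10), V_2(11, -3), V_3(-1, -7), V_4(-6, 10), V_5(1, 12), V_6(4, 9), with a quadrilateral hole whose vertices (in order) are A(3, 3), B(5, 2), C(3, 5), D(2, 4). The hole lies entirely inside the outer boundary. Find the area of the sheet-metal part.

Outer boundary:
Σ = (-146) + (-80) + (-52) + (-82) + (-39) + (-68) = -467
Area = |Σ|/2 = 233.5.
Hole:
Apply the surveyor's formula: 2A = Σ (x_i·y_{i+1} − x_{i+1}·y_i), indices taken mod 4.
Σ = (-9) + (19) + (2) + (-6) = 6
Area = |Σ|/2 = 3.
Net area = 233.5 − 3 = 230.5.

230.5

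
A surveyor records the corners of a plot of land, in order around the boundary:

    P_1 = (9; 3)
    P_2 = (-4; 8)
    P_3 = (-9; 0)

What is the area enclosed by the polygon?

64.5

Apply Gauss's area formula: 2A = Σ (x_i·y_{i+1} − x_{i+1}·y_i), indices taken mod 3.
P_1→P_2: (9)(8) − (-4)(3) = 84
P_2→P_3: (-4)(0) − (-9)(8) = 72
P_3→P_1: (-9)(3) − (9)(0) = -27
Σ = 129
Area = |Σ|/2 = 64.5.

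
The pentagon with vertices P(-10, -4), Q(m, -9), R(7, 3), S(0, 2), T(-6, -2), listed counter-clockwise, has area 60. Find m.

-9

Write out the shoelace sum; only the two edges meeting at Q involve m:
2·Area = [((-10)·(-9) − m·(-4)) + (m·3 − 7·(-9))] + 30
       = 7·m + 183 = 120
⇒ m = -9.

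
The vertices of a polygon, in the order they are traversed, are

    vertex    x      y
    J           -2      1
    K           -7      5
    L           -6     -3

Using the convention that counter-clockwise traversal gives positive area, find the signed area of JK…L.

Apply the surveyor's formula: 2A = Σ (x_i·y_{i+1} − x_{i+1}·y_i), indices taken mod 3.
J→K: (-2)(5) − (-7)(1) = -3
K→L: (-7)(-3) − (-6)(5) = 51
L→J: (-6)(1) − (-2)(-3) = -12
Σ = 36
Signed area = Σ/2 = 18 (positive ⇒ counter-clockwise traversal).

18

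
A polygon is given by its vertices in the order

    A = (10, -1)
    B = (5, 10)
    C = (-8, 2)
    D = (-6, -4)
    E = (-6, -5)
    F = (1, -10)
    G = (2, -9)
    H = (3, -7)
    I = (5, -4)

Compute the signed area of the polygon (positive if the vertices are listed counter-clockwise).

196

Apply the shoelace (surveyor's) formula: 2A = Σ (x_i·y_{i+1} − x_{i+1}·y_i), indices taken mod 9.
A→B: (10)(10) − (5)(-1) = 105
B→C: (5)(2) − (-8)(10) = 90
C→D: (-8)(-4) − (-6)(2) = 44
D→E: (-6)(-5) − (-6)(-4) = 6
E→F: (-6)(-10) − (1)(-5) = 65
F→G: (1)(-9) − (2)(-10) = 11
G→H: (2)(-7) − (3)(-9) = 13
H→I: (3)(-4) − (5)(-7) = 23
I→A: (5)(-1) − (10)(-4) = 35
Σ = 392
Signed area = Σ/2 = 196 (positive ⇒ counter-clockwise traversal).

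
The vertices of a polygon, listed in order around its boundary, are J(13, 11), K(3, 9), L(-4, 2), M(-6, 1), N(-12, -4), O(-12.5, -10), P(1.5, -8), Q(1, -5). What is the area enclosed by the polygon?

Σ = (84) + (42) + (8) + (36) + (70) + (115) + (0.5) + (76) = 431.5
Area = |Σ|/2 = 215.75.

215.75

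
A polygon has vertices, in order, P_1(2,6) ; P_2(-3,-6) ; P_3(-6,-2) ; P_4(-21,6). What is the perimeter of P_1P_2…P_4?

|P_1P_2| = √((-5)² + (-12)²) = √169 = 13
|P_2P_3| = √((-3)² + (4)²) = √25 = 5
|P_3P_4| = √((-15)² + (8)²) = √289 = 17
|P_4P_1| = √((23)² + (0)²) = √529 = 23
Perimeter = 13 + 5 + 17 + 23 = 58.

58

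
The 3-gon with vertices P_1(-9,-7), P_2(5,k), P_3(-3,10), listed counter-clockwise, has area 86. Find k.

4

The doubled signed area Σ (x_i y_{i+1} − x_{i+1} y_i) is linear in k.
With k=0 it equals 196; the coefficient of k is -6 (from the two edges through P_2).
So -6·k + 196 = 2·86 = 172 ⇒ k = 4.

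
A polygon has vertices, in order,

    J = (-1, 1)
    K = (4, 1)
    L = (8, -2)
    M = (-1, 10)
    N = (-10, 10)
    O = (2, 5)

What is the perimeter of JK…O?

|JK| = √((5)² + (0)²) = √25 = 5
|KL| = √((4)² + (-3)²) = √25 = 5
|LM| = √((-9)² + (12)²) = √225 = 15
|MN| = √((-9)² + (0)²) = √81 = 9
|NO| = √((12)² + (-5)²) = √169 = 13
|OJ| = √((-3)² + (-4)²) = √25 = 5
Perimeter = 5 + 5 + 15 + 9 + 13 + 5 = 52.

52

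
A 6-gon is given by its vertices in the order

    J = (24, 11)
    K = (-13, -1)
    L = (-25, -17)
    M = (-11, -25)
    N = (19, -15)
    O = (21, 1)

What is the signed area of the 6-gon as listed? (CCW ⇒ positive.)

967

Apply the surveyor's formula: 2A = Σ (x_i·y_{i+1} − x_{i+1}·y_i), indices taken mod 6.
Cross-terms: 119, 196, 438, 640, 334, 207  ⇒  Σ = 1934
Signed area = Σ/2 = 967 (positive ⇒ counter-clockwise traversal).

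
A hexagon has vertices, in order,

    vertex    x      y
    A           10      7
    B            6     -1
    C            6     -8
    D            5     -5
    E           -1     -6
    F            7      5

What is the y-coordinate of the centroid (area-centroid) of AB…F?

Apply the shoelace (surveyor's) formula. First the cross-terms c_i = x_i·y_{i+1} − x_{i+1}·y_i:
  -52, -42, 10, -35, 37, -1  ⇒  2A = -83, A = -41.5.
Then Σ (y_i + y_{i+1})·c_i = 272, so ȳ = 272 / (6·(-41.5)) = -272/249.

-272/249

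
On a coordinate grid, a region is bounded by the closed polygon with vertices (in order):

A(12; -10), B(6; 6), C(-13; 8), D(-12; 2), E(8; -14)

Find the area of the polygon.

284

Σ = (132) + (126) + (70) + (152) + (88) = 568
Area = |Σ|/2 = 284.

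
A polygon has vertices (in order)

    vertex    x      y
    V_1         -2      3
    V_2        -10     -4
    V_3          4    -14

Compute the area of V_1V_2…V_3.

Σ = (38) + (156) + (-16) = 178
Area = |Σ|/2 = 89.

89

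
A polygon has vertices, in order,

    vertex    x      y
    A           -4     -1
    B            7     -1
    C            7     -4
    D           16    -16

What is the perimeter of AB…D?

|AB| = √((11)² + (0)²) = √121 = 11
|BC| = √((0)² + (-3)²) = √9 = 3
|CD| = √((9)² + (-12)²) = √225 = 15
|DA| = √((-20)² + (15)²) = √625 = 25
Perimeter = 11 + 3 + 15 + 25 = 54.

54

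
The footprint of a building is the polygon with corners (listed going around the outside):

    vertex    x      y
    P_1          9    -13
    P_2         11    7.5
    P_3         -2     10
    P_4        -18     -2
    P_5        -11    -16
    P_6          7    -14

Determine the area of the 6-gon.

P_1→P_2: (9)(7.5) − (11)(-13) = 210.5
P_2→P_3: (11)(10) − (-2)(7.5) = 125
P_3→P_4: (-2)(-2) − (-18)(10) = 184
P_4→P_5: (-18)(-16) − (-11)(-2) = 266
P_5→P_6: (-11)(-14) − (7)(-16) = 266
P_6→P_1: (7)(-13) − (9)(-14) = 35
Σ = 1086.5
Area = |Σ|/2 = 543.25.

543.25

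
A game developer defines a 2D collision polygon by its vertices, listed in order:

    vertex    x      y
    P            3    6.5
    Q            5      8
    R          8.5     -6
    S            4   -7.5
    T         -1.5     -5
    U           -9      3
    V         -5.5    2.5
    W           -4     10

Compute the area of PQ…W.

Σ = (-8.5) + (-98) + (-39.75) + (-31.25) + (-49.5) + (-6) + (-45) + (-56) = -334
Area = |Σ|/2 = 167.

167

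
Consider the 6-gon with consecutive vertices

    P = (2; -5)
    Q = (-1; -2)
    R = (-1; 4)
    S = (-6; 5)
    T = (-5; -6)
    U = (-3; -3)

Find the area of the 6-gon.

Apply Gauss's area formula: 2A = Σ (x_i·y_{i+1} − x_{i+1}·y_i), indices taken mod 6.
Cross-terms: -9, -6, 19, 61, -3, 21  ⇒  Σ = 83
Area = |Σ|/2 = 41.5.

41.5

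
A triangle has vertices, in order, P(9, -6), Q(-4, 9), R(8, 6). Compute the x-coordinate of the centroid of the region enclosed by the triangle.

Apply the surveyor's formula. First the cross-terms c_i = x_i·y_{i+1} − x_{i+1}·y_i:
  57, -96, -102  ⇒  2A = -141, A = -70.5.
Then Σ (x_i + x_{i+1})·c_i = -1833, so x̄ = -1833 / (6·(-70.5)) = 13/3.

13/3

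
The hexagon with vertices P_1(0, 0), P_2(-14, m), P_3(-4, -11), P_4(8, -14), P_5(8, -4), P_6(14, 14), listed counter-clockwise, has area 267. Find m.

-3

The doubled signed area Σ (x_i y_{i+1} − x_{i+1} y_i) is linear in m.
With m=0 it equals 546; the coefficient of m is 4 (from the two edges through P_2).
So 4·m + 546 = 2·267 = 534 ⇒ m = -3.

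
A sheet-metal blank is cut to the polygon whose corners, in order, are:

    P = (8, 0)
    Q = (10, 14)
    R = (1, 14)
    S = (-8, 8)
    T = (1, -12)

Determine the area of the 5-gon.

Apply the shoelace (surveyor's) formula: 2A = Σ (x_i·y_{i+1} − x_{i+1}·y_i), indices taken mod 5.
Cross-terms: 112, 126, 120, 88, 96  ⇒  Σ = 542
Area = |Σ|/2 = 271.

271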